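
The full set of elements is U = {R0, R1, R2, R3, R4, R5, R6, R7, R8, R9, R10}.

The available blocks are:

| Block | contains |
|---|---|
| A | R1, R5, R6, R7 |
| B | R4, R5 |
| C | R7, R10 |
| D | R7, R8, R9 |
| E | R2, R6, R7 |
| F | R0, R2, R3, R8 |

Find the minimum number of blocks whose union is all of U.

5

A and B and C and D and F together: A ∪ B ∪ C ∪ D ∪ F = {R0, R1, R2, R3, R4, R5, R6, R7, R8, R9, R10} — every element is covered.
No 4 of the 6 blocks cover everything (all 15 combinations miss at least one element), so 5 is optimal.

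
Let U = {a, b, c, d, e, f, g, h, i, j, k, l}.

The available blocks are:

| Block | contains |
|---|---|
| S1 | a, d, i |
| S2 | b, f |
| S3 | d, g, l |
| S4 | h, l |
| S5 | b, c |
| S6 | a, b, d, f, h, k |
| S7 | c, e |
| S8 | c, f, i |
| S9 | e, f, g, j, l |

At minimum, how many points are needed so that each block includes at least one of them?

4

T = {c, d, f, h} meets every block (each contains at least one member of T), and |T| = 4.
The blocks S1, S2, S4, S7 are pairwise disjoint, so any hitting set needs a separate point for each — at least 4. Hence 4 is optimal.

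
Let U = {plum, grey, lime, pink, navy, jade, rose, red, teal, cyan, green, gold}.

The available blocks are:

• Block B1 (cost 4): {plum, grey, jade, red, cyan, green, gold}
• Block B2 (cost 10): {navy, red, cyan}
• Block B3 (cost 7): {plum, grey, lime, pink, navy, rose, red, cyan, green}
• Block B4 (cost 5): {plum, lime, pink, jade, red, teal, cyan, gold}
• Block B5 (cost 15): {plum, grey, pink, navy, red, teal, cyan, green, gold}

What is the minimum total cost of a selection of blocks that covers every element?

12

B3, B4 together cover every element (B3 ∪ B4 = {plum, grey, lime, pink, navy, jade, rose, red, teal, cyan, green, gold}); total cost 7 + 5 = 12.
The greedy pick B1, B4, B3 costs 16; no covering selection beats 12.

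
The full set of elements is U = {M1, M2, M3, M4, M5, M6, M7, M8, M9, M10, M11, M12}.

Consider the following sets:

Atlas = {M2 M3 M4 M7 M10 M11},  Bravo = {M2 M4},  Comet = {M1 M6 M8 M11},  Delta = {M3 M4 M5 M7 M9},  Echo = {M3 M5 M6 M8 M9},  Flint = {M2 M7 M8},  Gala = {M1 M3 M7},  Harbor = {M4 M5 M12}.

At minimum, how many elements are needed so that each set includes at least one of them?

H = {M3, M4, M8} meets every set (each contains at least one member of H), and |H| = 3.
No choice of 2 elements meets every set, so 3 is the minimum.

3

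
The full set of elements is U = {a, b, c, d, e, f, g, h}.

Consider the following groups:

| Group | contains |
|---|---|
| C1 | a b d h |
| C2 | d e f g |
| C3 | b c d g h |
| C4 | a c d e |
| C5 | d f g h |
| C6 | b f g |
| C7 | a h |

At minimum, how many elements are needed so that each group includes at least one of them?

T = {a, g} meets every group (each contains at least one member of T), and |T| = 2.
The groups C6, C7 are pairwise disjoint, so any hitting set needs a separate element for each — at least 2. Hence 2 is optimal.

2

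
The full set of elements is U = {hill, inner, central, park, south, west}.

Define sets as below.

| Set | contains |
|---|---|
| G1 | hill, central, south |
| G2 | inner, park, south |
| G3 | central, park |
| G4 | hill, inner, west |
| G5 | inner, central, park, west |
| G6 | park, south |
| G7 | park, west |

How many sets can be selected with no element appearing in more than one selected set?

2

G4, G6 are pairwise disjoint (G4={hill,inner,west}; G6={park,south}).
Every remaining set overlaps one of these, and no 3 of the listed sets are pairwise disjoint, so 2 is the maximum.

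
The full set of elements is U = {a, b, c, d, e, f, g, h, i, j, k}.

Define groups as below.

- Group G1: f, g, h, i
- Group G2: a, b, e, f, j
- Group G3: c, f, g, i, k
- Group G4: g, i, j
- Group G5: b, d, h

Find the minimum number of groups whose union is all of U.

3

G2 and G3 and G5 together: G2 ∪ G3 ∪ G5 = {a, b, c, d, e, f, g, h, i, j, k} — every element is covered.
Each group has at most 5 elements, and 2·5 = 10 < 11 — so at least 3 groups are needed, and 3 is optimal.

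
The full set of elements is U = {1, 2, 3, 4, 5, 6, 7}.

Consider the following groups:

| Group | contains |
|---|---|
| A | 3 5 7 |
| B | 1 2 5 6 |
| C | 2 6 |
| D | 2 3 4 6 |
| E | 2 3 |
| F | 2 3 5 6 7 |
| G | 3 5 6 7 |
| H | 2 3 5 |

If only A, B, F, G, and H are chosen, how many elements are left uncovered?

Union of A, B, F, G, H = {1, 2, 3, 5, 6, 7}.
Not covered: 4 — 1 element.

1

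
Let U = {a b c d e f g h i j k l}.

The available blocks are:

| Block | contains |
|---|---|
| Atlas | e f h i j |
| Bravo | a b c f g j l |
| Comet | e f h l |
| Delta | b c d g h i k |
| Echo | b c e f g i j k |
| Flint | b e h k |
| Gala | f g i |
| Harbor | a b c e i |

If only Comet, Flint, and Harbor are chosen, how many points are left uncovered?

3

Union of Comet, Flint, Harbor = {a, b, c, e, f, h, i, k, l}.
Not covered: d, g, j — 3 points.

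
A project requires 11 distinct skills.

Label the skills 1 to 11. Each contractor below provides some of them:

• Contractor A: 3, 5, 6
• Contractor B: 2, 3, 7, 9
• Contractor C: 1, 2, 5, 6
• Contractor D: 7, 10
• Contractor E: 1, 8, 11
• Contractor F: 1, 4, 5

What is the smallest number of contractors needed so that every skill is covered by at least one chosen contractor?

5

Take {A, B, D, E, F}. Their union is {1, 2, 3, 4, 5, 6, 7, 8, 9, 10, 11}, which is all 11 skills.
No 4 of the 6 contractors cover everything (all 15 combinations miss at least one skill), so 5 is optimal.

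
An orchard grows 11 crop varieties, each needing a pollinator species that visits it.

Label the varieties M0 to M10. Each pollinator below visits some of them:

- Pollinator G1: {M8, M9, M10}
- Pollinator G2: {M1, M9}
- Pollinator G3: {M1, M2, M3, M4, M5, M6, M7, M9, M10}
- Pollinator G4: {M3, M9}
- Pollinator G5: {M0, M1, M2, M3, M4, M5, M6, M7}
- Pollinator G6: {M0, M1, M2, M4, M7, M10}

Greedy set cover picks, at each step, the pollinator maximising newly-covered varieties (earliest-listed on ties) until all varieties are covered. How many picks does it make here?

3

Greedy: pick G3 (covers 9 new) → pick G1 (covers 1 new) → pick G5 (covers 1 new). Total picks: 3.
(The true minimum cover uses only 2 pollinators, so greedy is not optimal here.)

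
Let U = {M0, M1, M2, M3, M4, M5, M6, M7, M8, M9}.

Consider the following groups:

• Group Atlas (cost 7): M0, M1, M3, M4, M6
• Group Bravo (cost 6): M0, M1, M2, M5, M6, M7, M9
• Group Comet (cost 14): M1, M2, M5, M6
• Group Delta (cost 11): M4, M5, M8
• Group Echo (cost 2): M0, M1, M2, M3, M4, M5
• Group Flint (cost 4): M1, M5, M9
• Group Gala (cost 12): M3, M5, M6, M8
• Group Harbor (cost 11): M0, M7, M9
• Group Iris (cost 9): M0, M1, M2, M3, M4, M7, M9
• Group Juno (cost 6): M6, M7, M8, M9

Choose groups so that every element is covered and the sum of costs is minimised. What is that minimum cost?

8

Echo, Juno together cover every element (Echo ∪ Juno = {M0, M1, M2, M3, M4, M5, M6, M7, M8, M9}); total cost 2 + 6 = 8.
No covering selection has total cost below 8.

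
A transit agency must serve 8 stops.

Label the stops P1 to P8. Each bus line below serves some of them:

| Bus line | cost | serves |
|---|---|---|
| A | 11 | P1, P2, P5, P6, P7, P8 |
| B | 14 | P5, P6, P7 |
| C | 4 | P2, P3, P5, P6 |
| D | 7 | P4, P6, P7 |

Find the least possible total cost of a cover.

22

A, C, D together cover every stop (A ∪ C ∪ D = {P1, P2, P3, P4, P5, P6, P7, P8}); total cost 11 + 4 + 7 = 22.
No covering selection has total cost below 22.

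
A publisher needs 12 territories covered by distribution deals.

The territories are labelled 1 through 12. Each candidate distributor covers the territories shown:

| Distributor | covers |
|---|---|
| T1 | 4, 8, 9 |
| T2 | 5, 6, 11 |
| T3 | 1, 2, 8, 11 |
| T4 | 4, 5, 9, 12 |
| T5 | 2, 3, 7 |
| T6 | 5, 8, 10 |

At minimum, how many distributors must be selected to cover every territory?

5

Take {T2, T3, T4, T5, T6}. Their union is {1, 2, 3, 4, 5, 6, 7, 8, 9, 10, 11, 12}, which is all 12 territories.
No 4 of the 6 distributors cover everything (all 15 combinations miss at least one territory), so 5 is optimal.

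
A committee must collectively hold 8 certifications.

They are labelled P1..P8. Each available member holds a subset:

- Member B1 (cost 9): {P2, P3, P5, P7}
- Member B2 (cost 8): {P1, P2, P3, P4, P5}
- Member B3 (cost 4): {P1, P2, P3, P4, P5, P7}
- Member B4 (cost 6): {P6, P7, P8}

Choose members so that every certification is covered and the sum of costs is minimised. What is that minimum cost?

B3, B4 together cover every certification (B3 ∪ B4 = {P1, P2, P3, P4, P5, P6, P7, P8}); total cost 4 + 6 = 10.
No covering selection has total cost below 10.

10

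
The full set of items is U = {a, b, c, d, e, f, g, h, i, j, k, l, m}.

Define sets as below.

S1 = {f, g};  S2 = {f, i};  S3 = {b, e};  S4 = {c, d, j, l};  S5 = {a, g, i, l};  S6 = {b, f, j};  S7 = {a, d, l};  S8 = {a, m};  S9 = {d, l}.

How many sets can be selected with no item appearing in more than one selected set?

S1, S3, S8, S9 are pairwise disjoint (S1={f,g}; S3={b,e}; S8={a,m}; S9={d,l}).
Every remaining set overlaps one of these, and no 5 of the listed sets are pairwise disjoint, so 4 is the maximum.

4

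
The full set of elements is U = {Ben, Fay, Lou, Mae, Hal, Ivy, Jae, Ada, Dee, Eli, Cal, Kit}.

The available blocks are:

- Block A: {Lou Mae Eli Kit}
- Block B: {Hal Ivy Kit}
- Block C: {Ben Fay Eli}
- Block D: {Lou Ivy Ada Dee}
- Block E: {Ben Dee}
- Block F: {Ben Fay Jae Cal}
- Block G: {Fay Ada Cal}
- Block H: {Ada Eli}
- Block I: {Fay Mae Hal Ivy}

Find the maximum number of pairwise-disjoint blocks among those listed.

B, F, H are pairwise disjoint (B={Hal,Ivy,Kit}; F={Ben,Fay,Jae,Cal}; H={Ada,Eli}).
Every remaining block overlaps one of these, and no 4 of the listed blocks are pairwise disjoint, so 3 is the maximum.

3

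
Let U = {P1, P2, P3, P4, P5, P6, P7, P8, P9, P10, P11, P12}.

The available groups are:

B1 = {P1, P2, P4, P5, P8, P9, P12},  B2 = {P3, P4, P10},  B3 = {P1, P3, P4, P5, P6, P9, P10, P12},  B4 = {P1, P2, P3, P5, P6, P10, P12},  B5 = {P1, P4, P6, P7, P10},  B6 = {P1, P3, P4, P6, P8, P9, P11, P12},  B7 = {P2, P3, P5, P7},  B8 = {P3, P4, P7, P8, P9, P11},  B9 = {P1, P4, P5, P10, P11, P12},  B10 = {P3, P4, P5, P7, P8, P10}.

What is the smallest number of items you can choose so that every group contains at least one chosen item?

H = {P2, P4} meets every group (each contains at least one member of H), and |H| = 2.
No single item lies in every group, so at least 2 are needed and 2 is optimal.

2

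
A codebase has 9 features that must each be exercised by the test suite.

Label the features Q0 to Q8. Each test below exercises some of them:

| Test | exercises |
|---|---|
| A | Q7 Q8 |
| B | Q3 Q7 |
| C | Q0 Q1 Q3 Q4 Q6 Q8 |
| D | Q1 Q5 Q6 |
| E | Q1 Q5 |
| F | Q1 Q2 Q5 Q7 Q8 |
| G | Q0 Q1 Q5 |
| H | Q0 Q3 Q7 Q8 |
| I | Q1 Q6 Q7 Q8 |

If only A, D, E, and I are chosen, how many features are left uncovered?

4

Union of A, D, E, I = {Q1, Q5, Q6, Q7, Q8}.
Not covered: Q0, Q2, Q3, Q4 — 4 features.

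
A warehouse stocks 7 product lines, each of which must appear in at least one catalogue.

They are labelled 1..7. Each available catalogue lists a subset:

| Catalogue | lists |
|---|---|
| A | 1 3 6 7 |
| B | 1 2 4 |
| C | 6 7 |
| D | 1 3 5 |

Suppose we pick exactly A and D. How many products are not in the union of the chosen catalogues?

Union of A, D = {1, 3, 5, 6, 7}.
Not covered: 2, 4 — 2 products.

2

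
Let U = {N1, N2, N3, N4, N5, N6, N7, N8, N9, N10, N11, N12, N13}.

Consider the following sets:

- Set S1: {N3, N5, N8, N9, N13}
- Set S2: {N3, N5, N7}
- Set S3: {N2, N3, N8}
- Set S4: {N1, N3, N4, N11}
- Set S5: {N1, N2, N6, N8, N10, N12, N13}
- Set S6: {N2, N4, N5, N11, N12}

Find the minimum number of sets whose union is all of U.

4

S1 and S2 and S5 and S6 together: S1 ∪ S2 ∪ S5 ∪ S6 = {N1, N2, N3, N4, N5, N6, N7, N8, N9, N10, N11, N12, N13} — every item is covered.
No 3 of the 6 sets cover everything (all 20 combinations miss at least one item), so 4 is optimal.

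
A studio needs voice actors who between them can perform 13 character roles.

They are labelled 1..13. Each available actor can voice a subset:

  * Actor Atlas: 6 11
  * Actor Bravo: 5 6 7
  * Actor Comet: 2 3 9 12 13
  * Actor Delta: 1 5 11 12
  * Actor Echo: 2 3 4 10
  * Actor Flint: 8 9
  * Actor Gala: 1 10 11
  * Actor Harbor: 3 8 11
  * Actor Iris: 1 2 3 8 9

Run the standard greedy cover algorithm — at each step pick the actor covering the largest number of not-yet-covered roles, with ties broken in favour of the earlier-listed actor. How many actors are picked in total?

Greedy: pick Comet (covers 5 new) → pick Bravo (covers 3 new) → pick Gala (covers 3 new) → pick Echo (covers 1 new) → pick Flint (covers 1 new). Total picks: 5.

5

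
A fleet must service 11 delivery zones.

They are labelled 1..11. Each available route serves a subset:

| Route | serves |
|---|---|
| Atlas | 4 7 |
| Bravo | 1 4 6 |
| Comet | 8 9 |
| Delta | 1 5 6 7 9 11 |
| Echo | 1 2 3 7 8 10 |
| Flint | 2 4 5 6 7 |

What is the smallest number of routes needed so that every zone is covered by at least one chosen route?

3

Take {Atlas, Delta, Echo}. Their union is {1, 2, 3, 4, 5, 6, 7, 8, 9, 10, 11}, which is all 11 zones.
Only Echo contains 3, so Echo is forced; the remaining 5 zones need at least 2 more routes (each remaining route adds at most 4) — so at least 3 routes are needed, and 3 is optimal.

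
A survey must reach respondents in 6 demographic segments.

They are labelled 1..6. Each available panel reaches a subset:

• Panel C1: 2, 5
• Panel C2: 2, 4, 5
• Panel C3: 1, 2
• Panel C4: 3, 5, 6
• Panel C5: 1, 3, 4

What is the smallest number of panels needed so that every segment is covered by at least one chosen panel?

3

Take {C1, C4, C5}. Their union is {1, 2, 3, 4, 5, 6}, which is all 6 segments.
Only C4 contains 6, so C4 is forced; the remaining 3 segments need at least 2 more panels (each remaining panel adds at most 2) — so at least 3 panels are needed, and 3 is optimal.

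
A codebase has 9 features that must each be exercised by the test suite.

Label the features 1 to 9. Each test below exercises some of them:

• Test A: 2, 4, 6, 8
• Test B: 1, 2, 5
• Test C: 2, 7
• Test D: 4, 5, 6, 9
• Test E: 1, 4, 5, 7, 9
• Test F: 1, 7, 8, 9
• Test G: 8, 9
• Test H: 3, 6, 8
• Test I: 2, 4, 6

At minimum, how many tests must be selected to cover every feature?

3

Take {E, H, I}. Their union is {1, 2, 3, 4, 5, 6, 7, 8, 9}, which is all 9 features.
Only H contains 3, so H is forced; the remaining 6 features need at least 2 more tests (each remaining test adds at most 5) — so at least 3 tests are needed, and 3 is optimal.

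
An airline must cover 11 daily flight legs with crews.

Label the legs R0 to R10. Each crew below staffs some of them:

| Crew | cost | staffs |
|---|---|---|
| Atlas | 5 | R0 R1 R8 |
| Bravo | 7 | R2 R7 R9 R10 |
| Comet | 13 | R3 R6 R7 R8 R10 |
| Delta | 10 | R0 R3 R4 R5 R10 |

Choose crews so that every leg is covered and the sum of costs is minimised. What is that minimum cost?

35

Atlas, Bravo, Comet, Delta together cover every leg (Atlas ∪ Bravo ∪ Comet ∪ Delta = {R0, R1, R2, R3, R4, R5, R6, R7, R8, R9, R10}); total cost 5 + 7 + 13 + 10 = 35.
No covering selection has total cost below 35.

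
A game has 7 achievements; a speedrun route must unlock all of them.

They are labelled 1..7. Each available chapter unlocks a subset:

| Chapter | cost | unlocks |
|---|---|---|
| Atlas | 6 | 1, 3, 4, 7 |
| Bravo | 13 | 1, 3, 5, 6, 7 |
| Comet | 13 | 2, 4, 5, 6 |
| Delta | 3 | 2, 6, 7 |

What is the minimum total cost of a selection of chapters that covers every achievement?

19

Atlas, Comet together cover every achievement (Atlas ∪ Comet = {1, 2, 3, 4, 5, 6, 7}); total cost 6 + 13 = 19.
The greedy pick Delta, Atlas, Bravo costs 22; no covering selection beats 19.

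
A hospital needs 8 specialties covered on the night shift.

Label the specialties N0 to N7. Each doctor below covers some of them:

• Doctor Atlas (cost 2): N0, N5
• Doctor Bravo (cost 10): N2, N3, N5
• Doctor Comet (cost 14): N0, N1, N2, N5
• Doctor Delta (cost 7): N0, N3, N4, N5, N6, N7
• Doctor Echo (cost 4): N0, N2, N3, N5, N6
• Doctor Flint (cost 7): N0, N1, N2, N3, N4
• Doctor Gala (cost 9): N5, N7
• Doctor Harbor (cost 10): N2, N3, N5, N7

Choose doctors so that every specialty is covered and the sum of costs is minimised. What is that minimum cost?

Delta, Flint together cover every specialty (Delta ∪ Flint = {N0, N1, N2, N3, N4, N5, N6, N7}); total cost 7 + 7 = 14.
The greedy pick Echo, Delta, Flint costs 18; no covering selection beats 14.

14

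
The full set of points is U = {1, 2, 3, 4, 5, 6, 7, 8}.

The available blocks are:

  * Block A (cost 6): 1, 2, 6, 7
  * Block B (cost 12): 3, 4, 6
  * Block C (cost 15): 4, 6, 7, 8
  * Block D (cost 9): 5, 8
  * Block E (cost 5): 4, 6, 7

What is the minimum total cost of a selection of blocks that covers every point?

A, B, D together cover every point (A ∪ B ∪ D = {1, 2, 3, 4, 5, 6, 7, 8}); total cost 6 + 12 + 9 = 27.
The greedy pick A, D, E, B costs 32; no covering selection beats 27.

27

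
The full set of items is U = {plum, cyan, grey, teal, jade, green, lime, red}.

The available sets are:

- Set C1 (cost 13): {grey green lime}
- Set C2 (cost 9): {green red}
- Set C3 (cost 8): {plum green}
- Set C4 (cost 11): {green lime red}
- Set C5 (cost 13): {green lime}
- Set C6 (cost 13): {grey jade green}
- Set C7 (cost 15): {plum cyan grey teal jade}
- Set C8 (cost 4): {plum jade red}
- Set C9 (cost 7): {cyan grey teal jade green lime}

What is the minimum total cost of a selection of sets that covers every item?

11

C8, C9 together cover every item (C8 ∪ C9 = {plum, cyan, grey, teal, jade, green, lime, red}); total cost 4 + 7 = 11.
No covering selection has total cost below 11.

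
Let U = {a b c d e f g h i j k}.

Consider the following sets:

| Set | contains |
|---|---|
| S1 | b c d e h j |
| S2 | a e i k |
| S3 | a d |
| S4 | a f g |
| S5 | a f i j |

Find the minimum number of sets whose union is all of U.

S1, S2, and S4 cover everything between them: the union {a, b, c, d, e, f, g, h, i, j, k} is all of U.
Only S1 contains b, so S1 is forced; the remaining 5 elements need at least 2 more sets (each remaining set adds at most 3) — so at least 3 sets are needed, and 3 is optimal.

3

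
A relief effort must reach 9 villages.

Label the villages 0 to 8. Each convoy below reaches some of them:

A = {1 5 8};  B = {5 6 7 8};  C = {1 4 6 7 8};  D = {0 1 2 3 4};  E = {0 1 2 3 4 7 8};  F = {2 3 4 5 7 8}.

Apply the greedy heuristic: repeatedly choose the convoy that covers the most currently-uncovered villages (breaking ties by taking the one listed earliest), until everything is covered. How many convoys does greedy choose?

2

Greedy: pick E (covers 7 new) → pick B (covers 2 new). Total picks: 2.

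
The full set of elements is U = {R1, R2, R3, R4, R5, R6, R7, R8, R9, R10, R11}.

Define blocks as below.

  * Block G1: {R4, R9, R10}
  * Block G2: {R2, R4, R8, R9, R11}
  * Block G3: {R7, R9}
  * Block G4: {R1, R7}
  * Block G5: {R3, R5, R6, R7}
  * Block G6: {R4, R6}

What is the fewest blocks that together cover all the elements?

G1 and G2 and G4 and G5 together: G1 ∪ G2 ∪ G4 ∪ G5 = {R1, R2, R3, R4, R5, R6, R7, R8, R9, R10, R11} — every element is covered.
No 3 of the 6 blocks cover everything (all 20 combinations miss at least one element), so 4 is optimal.

4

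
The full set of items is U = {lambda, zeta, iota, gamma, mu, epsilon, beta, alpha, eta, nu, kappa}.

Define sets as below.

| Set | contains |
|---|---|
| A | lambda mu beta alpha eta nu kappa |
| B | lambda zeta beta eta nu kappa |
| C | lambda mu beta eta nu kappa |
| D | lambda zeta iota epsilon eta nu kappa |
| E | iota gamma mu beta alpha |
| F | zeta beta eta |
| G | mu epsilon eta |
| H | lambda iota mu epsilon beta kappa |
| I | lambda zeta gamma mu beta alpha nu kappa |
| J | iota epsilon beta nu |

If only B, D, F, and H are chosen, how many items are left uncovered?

Union of B, D, F, H = {lambda, zeta, iota, mu, epsilon, beta, eta, nu, kappa}.
Not covered: gamma, alpha — 2 items.

2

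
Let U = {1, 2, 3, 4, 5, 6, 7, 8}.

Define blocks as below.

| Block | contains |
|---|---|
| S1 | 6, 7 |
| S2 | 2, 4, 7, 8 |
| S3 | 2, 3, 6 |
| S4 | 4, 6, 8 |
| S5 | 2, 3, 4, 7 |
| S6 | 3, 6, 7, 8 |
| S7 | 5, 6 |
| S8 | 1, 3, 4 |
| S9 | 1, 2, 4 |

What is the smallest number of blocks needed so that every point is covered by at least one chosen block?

3

S6, S7, and S9 cover everything between them: the union {1, 2, 3, 4, 5, 6, 7, 8} is all of U.
Only S7 contains 5, so S7 is forced; the remaining 6 points need at least 2 more blocks (each remaining block adds at most 4) — so at least 3 blocks are needed, and 3 is optimal.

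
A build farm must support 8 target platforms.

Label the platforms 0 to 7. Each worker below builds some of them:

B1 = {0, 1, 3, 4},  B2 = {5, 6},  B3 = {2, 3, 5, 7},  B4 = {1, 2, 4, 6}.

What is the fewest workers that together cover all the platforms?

Take {B1, B2, B3}. Their union is {0, 1, 2, 3, 4, 5, 6, 7}, which is all 8 platforms.
Only B1 contains 0, so B1 is forced; the remaining 4 platforms need at least 2 more workers (each remaining worker adds at most 3) — so at least 3 workers are needed, and 3 is optimal.

3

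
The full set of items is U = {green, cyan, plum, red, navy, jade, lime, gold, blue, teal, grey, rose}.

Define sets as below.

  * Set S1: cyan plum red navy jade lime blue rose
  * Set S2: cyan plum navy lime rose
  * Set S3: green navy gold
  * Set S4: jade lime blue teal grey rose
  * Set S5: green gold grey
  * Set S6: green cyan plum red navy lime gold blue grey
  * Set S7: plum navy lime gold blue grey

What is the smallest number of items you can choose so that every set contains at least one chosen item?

2

Take H = {gold, rose}. Each listed set contains at least one of these, so H is a hitting set of size 2.
The sets S2, S5 are pairwise disjoint, so any hitting set needs a separate item for each — at least 2. Hence 2 is optimal.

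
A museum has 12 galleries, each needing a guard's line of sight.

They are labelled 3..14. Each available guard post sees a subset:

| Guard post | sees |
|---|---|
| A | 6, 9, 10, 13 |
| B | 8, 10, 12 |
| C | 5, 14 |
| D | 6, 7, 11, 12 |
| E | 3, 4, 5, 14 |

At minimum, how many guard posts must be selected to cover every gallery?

4

Take {A, B, D, E}. Their union is {3, 4, 5, 6, 7, 8, 9, 10, 11, 12, 13, 14}, which is all 12 galleries.
Only B contains 8, so B is forced; the remaining 9 galleries need at least 3 more guard posts (each remaining guard post adds at most 4) — so at least 4 guard posts are needed, and 4 is optimal.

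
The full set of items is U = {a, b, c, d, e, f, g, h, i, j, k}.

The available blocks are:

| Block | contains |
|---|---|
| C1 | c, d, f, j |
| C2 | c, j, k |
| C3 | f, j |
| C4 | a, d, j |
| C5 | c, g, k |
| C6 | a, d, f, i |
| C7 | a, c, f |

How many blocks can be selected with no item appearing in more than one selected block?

2

C2, C6 are pairwise disjoint (C2={c,j,k}; C6={a,d,f,i}).
Every remaining block overlaps one of these, and no 3 of the listed blocks are pairwise disjoint, so 2 is the maximum.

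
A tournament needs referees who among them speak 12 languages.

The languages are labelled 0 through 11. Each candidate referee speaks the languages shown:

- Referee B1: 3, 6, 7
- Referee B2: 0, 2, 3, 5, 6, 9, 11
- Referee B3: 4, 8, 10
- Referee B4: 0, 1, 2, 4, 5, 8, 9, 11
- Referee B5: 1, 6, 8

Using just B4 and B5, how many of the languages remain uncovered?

Union of B4, B5 = {0, 1, 2, 4, 5, 6, 8, 9, 11}.
Not covered: 3, 7, 10 — 3 languages.

3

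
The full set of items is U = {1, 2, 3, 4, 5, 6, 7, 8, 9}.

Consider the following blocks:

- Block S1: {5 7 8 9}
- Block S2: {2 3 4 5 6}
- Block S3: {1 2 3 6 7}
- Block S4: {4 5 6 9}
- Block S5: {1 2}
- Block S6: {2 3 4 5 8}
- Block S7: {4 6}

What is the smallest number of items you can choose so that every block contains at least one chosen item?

3

Take H = {2, 6, 7}. Each listed block contains at least one of these, so H is a hitting set of size 3.
The blocks S1, S5, S7 are pairwise disjoint, so any hitting set needs a separate item for each — at least 3. Hence 3 is optimal.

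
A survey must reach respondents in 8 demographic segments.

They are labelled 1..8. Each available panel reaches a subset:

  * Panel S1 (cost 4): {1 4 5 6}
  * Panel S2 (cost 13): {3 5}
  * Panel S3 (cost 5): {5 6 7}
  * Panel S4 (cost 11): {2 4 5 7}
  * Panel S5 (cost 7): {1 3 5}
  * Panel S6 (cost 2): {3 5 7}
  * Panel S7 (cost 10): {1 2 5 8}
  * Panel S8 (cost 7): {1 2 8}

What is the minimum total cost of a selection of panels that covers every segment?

13

S1, S6, S8 together cover every segment (S1 ∪ S6 ∪ S8 = {1, 2, 3, 4, 5, 6, 7, 8}); total cost 4 + 2 + 7 = 13.
No covering selection has total cost below 13.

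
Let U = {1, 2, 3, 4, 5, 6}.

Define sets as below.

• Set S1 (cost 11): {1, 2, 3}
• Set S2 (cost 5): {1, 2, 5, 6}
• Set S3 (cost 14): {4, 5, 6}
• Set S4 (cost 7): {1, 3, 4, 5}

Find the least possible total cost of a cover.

S2, S4 together cover every element (S2 ∪ S4 = {1, 2, 3, 4, 5, 6}); total cost 5 + 7 = 12.
No covering selection has total cost below 12.

12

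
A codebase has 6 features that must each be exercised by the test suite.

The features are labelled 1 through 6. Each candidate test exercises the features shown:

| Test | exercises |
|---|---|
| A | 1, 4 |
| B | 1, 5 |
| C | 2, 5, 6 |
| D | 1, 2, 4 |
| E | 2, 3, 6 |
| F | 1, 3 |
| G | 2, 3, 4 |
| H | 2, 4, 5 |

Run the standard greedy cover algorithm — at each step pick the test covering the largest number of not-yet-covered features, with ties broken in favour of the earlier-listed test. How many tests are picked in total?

3

Greedy: pick C (covers 3 new) → pick A (covers 2 new) → pick E (covers 1 new). Total picks: 3.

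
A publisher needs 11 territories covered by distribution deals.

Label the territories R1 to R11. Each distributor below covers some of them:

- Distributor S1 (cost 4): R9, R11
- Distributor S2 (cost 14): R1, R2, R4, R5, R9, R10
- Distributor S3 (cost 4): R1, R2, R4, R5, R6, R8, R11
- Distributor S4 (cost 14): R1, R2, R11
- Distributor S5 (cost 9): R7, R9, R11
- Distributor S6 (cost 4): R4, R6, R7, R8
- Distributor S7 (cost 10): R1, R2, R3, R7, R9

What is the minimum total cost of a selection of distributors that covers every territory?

28

S2, S3, S7 together cover every territory (S2 ∪ S3 ∪ S7 = {R1, R2, R3, R4, R5, R6, R7, R8, R9, R10, R11}); total cost 14 + 4 + 10 = 28.
No covering selection has total cost below 28.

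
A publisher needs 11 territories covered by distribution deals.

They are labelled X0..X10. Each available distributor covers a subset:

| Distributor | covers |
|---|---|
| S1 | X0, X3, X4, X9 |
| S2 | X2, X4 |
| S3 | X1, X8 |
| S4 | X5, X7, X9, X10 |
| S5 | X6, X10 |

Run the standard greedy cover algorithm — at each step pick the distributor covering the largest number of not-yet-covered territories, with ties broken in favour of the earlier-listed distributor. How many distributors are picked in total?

5

Greedy: pick S1 (covers 4 new) → pick S4 (covers 3 new) → pick S3 (covers 2 new) → pick S2 (covers 1 new) → pick S5 (covers 1 new). Total picks: 5.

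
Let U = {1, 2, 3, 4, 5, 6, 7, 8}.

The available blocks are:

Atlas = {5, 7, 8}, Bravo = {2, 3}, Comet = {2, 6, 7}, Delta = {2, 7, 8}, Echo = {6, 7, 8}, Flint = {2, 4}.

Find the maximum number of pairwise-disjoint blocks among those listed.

2

Atlas, Bravo are pairwise disjoint (Atlas={5,7,8}; Bravo={2,3}).
Every remaining block overlaps one of these, and no 3 of the listed blocks are pairwise disjoint, so 2 is the maximum.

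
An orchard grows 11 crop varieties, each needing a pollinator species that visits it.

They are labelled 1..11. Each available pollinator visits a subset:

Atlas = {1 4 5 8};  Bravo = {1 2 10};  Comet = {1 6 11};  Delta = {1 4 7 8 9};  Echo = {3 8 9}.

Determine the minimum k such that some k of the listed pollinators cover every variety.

5

Atlas and Bravo and Comet and Delta and Echo together: Atlas ∪ Bravo ∪ Comet ∪ Delta ∪ Echo = {1, 2, 3, 4, 5, 6, 7, 8, 9, 10, 11} — every variety is covered.
Only Atlas contains 5, so Atlas is forced; the remaining 7 varieties need at least 4 more pollinators (each remaining pollinator adds at most 2) — so at least 5 pollinators are needed, and 5 is optimal.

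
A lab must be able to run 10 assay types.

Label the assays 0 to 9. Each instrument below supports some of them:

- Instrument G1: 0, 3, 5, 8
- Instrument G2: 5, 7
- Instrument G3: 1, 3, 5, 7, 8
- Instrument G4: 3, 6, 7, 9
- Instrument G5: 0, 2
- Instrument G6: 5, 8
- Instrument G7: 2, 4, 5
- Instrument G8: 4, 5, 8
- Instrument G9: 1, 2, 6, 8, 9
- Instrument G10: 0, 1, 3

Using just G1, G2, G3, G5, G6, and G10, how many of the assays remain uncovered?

Union of G1, G2, G3, G5, G6, G10 = {0, 1, 2, 3, 5, 7, 8}.
Not covered: 4, 6, 9 — 3 assays.

3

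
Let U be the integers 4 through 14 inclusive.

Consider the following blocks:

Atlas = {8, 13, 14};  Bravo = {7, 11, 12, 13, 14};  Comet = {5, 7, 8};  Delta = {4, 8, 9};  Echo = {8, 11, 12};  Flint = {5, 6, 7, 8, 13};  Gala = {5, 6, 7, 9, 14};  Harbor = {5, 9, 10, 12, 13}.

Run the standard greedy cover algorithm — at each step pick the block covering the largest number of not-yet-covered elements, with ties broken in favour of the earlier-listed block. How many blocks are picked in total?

4

Greedy: pick Bravo (covers 5 new) → pick Delta (covers 3 new) → pick Flint (covers 2 new) → pick Harbor (covers 1 new). Total picks: 4.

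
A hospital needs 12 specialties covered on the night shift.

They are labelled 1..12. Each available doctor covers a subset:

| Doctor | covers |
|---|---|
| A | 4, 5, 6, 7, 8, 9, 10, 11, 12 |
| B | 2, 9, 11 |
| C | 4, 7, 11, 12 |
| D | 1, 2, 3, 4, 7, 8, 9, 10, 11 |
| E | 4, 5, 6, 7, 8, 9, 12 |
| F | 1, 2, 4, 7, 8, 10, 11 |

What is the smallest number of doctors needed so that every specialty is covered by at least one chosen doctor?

2

Take {A, D}. Their union is {1, 2, 3, 4, 5, 6, 7, 8, 9, 10, 11, 12}, which is all 12 specialties.
No single doctor has all 12 specialties (the largest, A, has 9), so 2 is optimal.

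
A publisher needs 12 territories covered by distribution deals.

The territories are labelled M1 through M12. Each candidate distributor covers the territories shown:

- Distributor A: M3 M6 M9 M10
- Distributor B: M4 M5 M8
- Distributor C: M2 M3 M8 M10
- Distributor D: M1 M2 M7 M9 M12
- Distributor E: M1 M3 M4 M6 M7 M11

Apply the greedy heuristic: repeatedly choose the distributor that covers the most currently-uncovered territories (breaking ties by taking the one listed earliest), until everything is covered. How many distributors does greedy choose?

4

Greedy: pick E (covers 6 new) → pick C (covers 3 new) → pick D (covers 2 new) → pick B (covers 1 new). Total picks: 4.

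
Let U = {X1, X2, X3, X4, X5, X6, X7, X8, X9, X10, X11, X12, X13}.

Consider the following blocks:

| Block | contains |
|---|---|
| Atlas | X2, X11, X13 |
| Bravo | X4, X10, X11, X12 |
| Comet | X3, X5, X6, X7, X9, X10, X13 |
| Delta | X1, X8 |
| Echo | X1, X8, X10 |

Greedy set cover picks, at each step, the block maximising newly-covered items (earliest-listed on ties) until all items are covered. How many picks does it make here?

4

Greedy: pick Comet (covers 7 new) → pick Bravo (covers 3 new) → pick Delta (covers 2 new) → pick Atlas (covers 1 new). Total picks: 4.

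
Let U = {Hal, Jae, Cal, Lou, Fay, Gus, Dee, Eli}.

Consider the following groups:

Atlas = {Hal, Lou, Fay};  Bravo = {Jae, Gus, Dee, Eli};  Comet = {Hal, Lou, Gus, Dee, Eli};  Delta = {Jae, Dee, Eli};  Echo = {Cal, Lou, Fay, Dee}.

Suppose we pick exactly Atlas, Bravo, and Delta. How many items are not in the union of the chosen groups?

Union of Atlas, Bravo, Delta = {Hal, Jae, Lou, Fay, Gus, Dee, Eli}.
Not covered: Cal — 1 item.

1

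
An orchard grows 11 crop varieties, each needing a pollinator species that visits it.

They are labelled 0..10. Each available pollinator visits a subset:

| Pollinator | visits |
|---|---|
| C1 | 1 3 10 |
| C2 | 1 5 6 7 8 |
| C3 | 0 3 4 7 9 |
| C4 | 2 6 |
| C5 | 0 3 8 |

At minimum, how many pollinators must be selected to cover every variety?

4

C1 and C2 and C3 and C4 together: C1 ∪ C2 ∪ C3 ∪ C4 = {0, 1, 2, 3, 4, 5, 6, 7, 8, 9, 10} — every variety is covered.
No 3 of the 5 pollinators cover everything (all 10 combinations miss at least one variety), so 4 is optimal.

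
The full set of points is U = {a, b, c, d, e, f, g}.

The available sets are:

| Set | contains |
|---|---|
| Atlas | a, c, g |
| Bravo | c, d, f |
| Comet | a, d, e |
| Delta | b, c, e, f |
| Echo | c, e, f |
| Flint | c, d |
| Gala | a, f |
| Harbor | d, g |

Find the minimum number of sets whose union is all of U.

Atlas and Comet and Delta together: Atlas ∪ Comet ∪ Delta = {a, b, c, d, e, f, g} — every point is covered.
Only Delta contains b, so Delta is forced; the remaining 3 points need at least 2 more sets (each remaining set adds at most 2) — so at least 3 sets are needed, and 3 is optimal.

3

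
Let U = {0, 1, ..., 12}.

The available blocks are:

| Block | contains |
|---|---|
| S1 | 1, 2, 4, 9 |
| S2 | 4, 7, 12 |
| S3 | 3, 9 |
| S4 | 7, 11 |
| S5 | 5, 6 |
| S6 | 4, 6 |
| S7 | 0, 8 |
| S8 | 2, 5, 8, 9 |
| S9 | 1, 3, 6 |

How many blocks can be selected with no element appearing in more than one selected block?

S1, S4, S5, S7 are pairwise disjoint (S1={1,2,4,9}; S4={7,11}; S5={5,6}; S7={0,8}).
Every remaining block overlaps one of these, and no 5 of the listed blocks are pairwise disjoint, so 4 is the maximum.

4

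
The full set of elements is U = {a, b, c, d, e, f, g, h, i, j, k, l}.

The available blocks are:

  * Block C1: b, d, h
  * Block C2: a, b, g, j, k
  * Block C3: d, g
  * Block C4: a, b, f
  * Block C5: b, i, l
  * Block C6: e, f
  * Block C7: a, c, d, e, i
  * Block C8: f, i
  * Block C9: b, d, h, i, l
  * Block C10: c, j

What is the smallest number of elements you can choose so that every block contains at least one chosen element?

The 4 elements {d, f, i, j} hit every block.
The blocks C3, C5, C6, C10 are pairwise disjoint, so any hitting set needs a separate element for each — at least 4. Hence 4 is optimal.

4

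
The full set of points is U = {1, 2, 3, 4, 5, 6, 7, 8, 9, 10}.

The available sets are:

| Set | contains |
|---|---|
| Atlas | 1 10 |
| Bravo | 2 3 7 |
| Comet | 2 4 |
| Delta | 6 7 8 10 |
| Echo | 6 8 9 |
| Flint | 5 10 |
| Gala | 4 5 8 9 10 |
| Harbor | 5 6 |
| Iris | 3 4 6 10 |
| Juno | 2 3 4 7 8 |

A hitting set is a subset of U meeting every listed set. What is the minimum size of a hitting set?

3

Take H = {2, 6, 10}. Each listed set contains at least one of these, so H is a hitting set of size 3.
The sets Comet, Echo, Flint are pairwise disjoint, so any hitting set needs a separate point for each — at least 3. Hence 3 is optimal.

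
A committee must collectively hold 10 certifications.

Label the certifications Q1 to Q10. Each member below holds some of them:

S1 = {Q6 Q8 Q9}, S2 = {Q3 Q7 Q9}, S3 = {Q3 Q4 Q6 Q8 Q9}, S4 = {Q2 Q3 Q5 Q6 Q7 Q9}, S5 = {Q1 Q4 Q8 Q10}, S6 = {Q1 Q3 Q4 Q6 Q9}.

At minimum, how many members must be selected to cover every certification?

Take {S4, S5}. Their union is {Q1, Q2, Q3, Q4, Q5, Q6, Q7, Q8, Q9, Q10}, which is all 10 certifications.
No single member has all 10 certifications (the largest, S4, has 6), so 2 is optimal.

2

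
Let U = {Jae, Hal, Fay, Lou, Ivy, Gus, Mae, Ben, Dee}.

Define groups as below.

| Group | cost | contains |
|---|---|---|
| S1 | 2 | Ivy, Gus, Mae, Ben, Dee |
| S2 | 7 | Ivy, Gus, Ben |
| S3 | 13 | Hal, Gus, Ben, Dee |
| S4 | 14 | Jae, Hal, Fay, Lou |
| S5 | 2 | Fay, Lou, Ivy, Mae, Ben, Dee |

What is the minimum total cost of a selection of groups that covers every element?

16

S1, S4 together cover every element (S1 ∪ S4 = {Jae, Hal, Fay, Lou, Ivy, Gus, Mae, Ben, Dee}); total cost 2 + 14 = 16.
The greedy pick S5, S1, S4 costs 18; no covering selection beats 16.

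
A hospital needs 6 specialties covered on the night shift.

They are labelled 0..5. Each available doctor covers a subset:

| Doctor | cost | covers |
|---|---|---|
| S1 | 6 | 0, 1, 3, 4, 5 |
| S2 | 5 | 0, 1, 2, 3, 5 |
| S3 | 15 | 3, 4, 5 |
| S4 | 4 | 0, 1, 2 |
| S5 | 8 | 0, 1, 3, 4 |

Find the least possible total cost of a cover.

S1, S4 together cover every specialty (S1 ∪ S4 = {0, 1, 2, 3, 4, 5}); total cost 6 + 4 = 10.
The greedy pick S2, S1 costs 11; no covering selection beats 10.

10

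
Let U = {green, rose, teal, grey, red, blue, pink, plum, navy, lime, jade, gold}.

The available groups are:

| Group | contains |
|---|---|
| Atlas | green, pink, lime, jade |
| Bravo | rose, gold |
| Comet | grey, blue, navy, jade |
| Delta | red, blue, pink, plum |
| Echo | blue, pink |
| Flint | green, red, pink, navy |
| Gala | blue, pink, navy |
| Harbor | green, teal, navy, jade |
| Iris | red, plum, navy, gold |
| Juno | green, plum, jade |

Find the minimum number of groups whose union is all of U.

Take {Atlas, Bravo, Comet, Harbor, Iris}. Their union is {green, rose, teal, grey, red, blue, pink, plum, navy, lime, jade, gold}, which is all 12 items.
No 4 of the 10 groups cover everything (all 210 combinations miss at least one item), so 5 is optimal.

5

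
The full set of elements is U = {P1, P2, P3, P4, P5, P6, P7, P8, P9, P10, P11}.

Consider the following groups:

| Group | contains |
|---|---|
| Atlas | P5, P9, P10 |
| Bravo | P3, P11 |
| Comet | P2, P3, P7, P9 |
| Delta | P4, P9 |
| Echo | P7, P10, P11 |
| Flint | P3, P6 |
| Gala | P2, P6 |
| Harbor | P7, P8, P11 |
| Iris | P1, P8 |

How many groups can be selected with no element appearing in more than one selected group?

Delta, Echo, Gala, Iris are pairwise disjoint (Delta={P4,P9}; Echo={P7,P10,P11}; Gala={P2,P6}; Iris={P1,P8}).
Every remaining group overlaps one of these, and no 5 of the listed groups are pairwise disjoint, so 4 is the maximum.

4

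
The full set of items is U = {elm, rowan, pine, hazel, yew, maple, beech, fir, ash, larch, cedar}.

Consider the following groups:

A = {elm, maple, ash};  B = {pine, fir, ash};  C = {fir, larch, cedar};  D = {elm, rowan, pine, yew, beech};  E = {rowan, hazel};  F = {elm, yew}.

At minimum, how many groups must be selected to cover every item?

4

A, C, D, and E cover everything between them: the union {elm, rowan, pine, hazel, yew, maple, beech, fir, ash, larch, cedar} is all of U.
Only E contains hazel, so E is forced; the remaining 9 items need at least 3 more groups (each remaining group adds at most 4) — so at least 4 groups are needed, and 4 is optimal.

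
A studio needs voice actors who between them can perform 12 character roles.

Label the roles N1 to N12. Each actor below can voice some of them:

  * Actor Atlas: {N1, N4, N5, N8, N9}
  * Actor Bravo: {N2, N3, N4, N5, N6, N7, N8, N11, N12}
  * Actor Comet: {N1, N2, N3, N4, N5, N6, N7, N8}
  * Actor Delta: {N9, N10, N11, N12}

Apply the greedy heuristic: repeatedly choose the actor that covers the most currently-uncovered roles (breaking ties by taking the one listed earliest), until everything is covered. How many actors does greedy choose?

3

Greedy: pick Bravo (covers 9 new) → pick Atlas (covers 2 new) → pick Delta (covers 1 new). Total picks: 3.
(The true minimum cover uses only 2 actors, so greedy is not optimal here.)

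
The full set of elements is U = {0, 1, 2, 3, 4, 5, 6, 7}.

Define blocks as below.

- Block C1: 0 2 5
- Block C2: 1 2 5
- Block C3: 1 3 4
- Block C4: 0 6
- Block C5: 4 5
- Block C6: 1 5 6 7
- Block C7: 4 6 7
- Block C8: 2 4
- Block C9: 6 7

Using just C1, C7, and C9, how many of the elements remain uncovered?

Union of C1, C7, C9 = {0, 2, 4, 5, 6, 7}.
Not covered: 1, 3 — 2 elements.

2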